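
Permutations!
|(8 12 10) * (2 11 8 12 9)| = |(2 11 8 9)(10 12)| = 4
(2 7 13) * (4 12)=[0, 1, 7, 3, 12, 5, 6, 13, 8, 9, 10, 11, 4, 2]=(2 7 13)(4 12)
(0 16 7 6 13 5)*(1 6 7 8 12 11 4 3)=(0 16 8 12 11 4 3 1 6 13 5)=[16, 6, 2, 1, 3, 0, 13, 7, 12, 9, 10, 4, 11, 5, 14, 15, 8]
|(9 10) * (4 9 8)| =|(4 9 10 8)| =4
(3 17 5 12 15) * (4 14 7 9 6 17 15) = [0, 1, 2, 15, 14, 12, 17, 9, 8, 6, 10, 11, 4, 13, 7, 3, 16, 5] = (3 15)(4 14 7 9 6 17 5 12)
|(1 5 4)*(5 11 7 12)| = |(1 11 7 12 5 4)| = 6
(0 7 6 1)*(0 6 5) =(0 7 5)(1 6) =[7, 6, 2, 3, 4, 0, 1, 5]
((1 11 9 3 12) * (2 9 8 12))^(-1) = [0, 12, 3, 9, 4, 5, 6, 7, 11, 2, 10, 1, 8] = (1 12 8 11)(2 3 9)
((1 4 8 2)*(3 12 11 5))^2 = (1 8)(2 4)(3 11)(5 12) = [0, 8, 4, 11, 2, 12, 6, 7, 1, 9, 10, 3, 5]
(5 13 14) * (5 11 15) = [0, 1, 2, 3, 4, 13, 6, 7, 8, 9, 10, 15, 12, 14, 11, 5] = (5 13 14 11 15)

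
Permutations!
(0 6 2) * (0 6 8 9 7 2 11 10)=(0 8 9 7 2 6 11 10)=[8, 1, 6, 3, 4, 5, 11, 2, 9, 7, 0, 10]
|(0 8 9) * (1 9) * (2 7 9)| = 6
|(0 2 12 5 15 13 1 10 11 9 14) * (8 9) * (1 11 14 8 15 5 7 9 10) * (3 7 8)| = |(0 2 12 8 10 14)(3 7 9)(11 15 13)| = 6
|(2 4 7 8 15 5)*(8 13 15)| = |(2 4 7 13 15 5)| = 6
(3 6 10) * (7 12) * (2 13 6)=(2 13 6 10 3)(7 12)=[0, 1, 13, 2, 4, 5, 10, 12, 8, 9, 3, 11, 7, 6]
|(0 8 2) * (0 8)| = |(2 8)| = 2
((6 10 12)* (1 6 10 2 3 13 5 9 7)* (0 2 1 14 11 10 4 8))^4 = (0 5 11 8 13 14 4 3 7 12 2 9 10) = [5, 1, 9, 7, 3, 11, 6, 12, 13, 10, 0, 8, 2, 14, 4]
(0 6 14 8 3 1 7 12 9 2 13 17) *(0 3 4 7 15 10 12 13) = [6, 15, 0, 1, 7, 5, 14, 13, 4, 2, 12, 11, 9, 17, 8, 10, 16, 3] = (0 6 14 8 4 7 13 17 3 1 15 10 12 9 2)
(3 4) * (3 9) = (3 4 9) = [0, 1, 2, 4, 9, 5, 6, 7, 8, 3]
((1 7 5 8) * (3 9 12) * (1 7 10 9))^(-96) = (1 3 12 9 10) = [0, 3, 2, 12, 4, 5, 6, 7, 8, 10, 1, 11, 9]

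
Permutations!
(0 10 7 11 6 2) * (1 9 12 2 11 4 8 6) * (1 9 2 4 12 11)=(0 10 7 12 4 8 6 1 2)(9 11)=[10, 2, 0, 3, 8, 5, 1, 12, 6, 11, 7, 9, 4]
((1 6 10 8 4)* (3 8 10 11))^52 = (1 8 11)(3 6 4) = [0, 8, 2, 6, 3, 5, 4, 7, 11, 9, 10, 1]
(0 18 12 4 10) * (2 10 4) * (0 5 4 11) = (0 18 12 2 10 5 4 11) = [18, 1, 10, 3, 11, 4, 6, 7, 8, 9, 5, 0, 2, 13, 14, 15, 16, 17, 12]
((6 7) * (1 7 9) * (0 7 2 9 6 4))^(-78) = (9) = [0, 1, 2, 3, 4, 5, 6, 7, 8, 9]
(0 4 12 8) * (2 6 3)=(0 4 12 8)(2 6 3)=[4, 1, 6, 2, 12, 5, 3, 7, 0, 9, 10, 11, 8]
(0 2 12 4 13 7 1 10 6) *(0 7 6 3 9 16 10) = (0 2 12 4 13 6 7 1)(3 9 16 10) = [2, 0, 12, 9, 13, 5, 7, 1, 8, 16, 3, 11, 4, 6, 14, 15, 10]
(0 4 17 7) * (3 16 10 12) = [4, 1, 2, 16, 17, 5, 6, 0, 8, 9, 12, 11, 3, 13, 14, 15, 10, 7] = (0 4 17 7)(3 16 10 12)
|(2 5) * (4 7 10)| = 6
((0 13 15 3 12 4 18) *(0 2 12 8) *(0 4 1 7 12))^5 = [4, 12, 8, 0, 15, 5, 6, 1, 13, 9, 10, 11, 7, 18, 14, 2, 16, 17, 3] = (0 4 15 2 8 13 18 3)(1 12 7)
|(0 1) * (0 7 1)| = 2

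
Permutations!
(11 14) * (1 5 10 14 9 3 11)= (1 5 10 14)(3 11 9)= [0, 5, 2, 11, 4, 10, 6, 7, 8, 3, 14, 9, 12, 13, 1]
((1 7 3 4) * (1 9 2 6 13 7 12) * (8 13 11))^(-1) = (1 12)(2 9 4 3 7 13 8 11 6) = [0, 12, 9, 7, 3, 5, 2, 13, 11, 4, 10, 6, 1, 8]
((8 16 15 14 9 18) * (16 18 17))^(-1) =(8 18)(9 14 15 16 17) =[0, 1, 2, 3, 4, 5, 6, 7, 18, 14, 10, 11, 12, 13, 15, 16, 17, 9, 8]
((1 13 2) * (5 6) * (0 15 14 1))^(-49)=(0 2 13 1 14 15)(5 6)=[2, 14, 13, 3, 4, 6, 5, 7, 8, 9, 10, 11, 12, 1, 15, 0]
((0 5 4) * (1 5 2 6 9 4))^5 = (9)(1 5) = [0, 5, 2, 3, 4, 1, 6, 7, 8, 9]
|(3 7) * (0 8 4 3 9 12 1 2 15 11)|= 11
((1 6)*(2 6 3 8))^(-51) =(1 6 2 8 3) =[0, 6, 8, 1, 4, 5, 2, 7, 3]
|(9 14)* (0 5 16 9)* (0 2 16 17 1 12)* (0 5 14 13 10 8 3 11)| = |(0 14 2 16 9 13 10 8 3 11)(1 12 5 17)| = 20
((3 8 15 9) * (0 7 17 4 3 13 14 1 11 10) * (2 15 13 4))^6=(0 4 11 15 14 17 8)(1 2 13 7 3 10 9)=[4, 2, 13, 10, 11, 5, 6, 3, 0, 1, 9, 15, 12, 7, 17, 14, 16, 8]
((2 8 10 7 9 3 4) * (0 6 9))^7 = (0 10 2 3 6 7 8 4 9) = [10, 1, 3, 6, 9, 5, 7, 8, 4, 0, 2]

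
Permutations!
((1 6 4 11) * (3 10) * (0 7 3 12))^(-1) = [12, 11, 2, 7, 6, 5, 1, 0, 8, 9, 3, 4, 10] = (0 12 10 3 7)(1 11 4 6)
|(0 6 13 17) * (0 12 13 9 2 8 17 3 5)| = 10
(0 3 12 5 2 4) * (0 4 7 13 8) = (0 3 12 5 2 7 13 8) = [3, 1, 7, 12, 4, 2, 6, 13, 0, 9, 10, 11, 5, 8]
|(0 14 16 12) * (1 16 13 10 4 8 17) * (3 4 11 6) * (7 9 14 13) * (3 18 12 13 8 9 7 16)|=|(0 8 17 1 3 4 9 14 16 13 10 11 6 18 12)|=15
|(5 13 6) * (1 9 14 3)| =|(1 9 14 3)(5 13 6)| =12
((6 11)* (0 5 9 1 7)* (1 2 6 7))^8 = [5, 1, 6, 3, 4, 9, 11, 0, 8, 2, 10, 7] = (0 5 9 2 6 11 7)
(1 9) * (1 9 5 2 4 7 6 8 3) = (9)(1 5 2 4 7 6 8 3) = [0, 5, 4, 1, 7, 2, 8, 6, 3, 9]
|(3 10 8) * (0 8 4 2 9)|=7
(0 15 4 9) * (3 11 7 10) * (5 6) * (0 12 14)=(0 15 4 9 12 14)(3 11 7 10)(5 6)=[15, 1, 2, 11, 9, 6, 5, 10, 8, 12, 3, 7, 14, 13, 0, 4]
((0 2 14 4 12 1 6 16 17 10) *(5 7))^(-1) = (0 10 17 16 6 1 12 4 14 2)(5 7) = [10, 12, 0, 3, 14, 7, 1, 5, 8, 9, 17, 11, 4, 13, 2, 15, 6, 16]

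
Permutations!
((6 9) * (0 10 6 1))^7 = [6, 10, 2, 3, 4, 5, 1, 7, 8, 0, 9] = (0 6 1 10 9)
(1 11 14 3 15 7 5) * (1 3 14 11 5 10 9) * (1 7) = (1 5 3 15)(7 10 9) = [0, 5, 2, 15, 4, 3, 6, 10, 8, 7, 9, 11, 12, 13, 14, 1]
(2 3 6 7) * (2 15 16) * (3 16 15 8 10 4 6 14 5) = (2 16)(3 14 5)(4 6 7 8 10) = [0, 1, 16, 14, 6, 3, 7, 8, 10, 9, 4, 11, 12, 13, 5, 15, 2]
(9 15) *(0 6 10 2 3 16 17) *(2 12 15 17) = (0 6 10 12 15 9 17)(2 3 16) = [6, 1, 3, 16, 4, 5, 10, 7, 8, 17, 12, 11, 15, 13, 14, 9, 2, 0]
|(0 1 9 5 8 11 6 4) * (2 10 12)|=|(0 1 9 5 8 11 6 4)(2 10 12)|=24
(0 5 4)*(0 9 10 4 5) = [0, 1, 2, 3, 9, 5, 6, 7, 8, 10, 4] = (4 9 10)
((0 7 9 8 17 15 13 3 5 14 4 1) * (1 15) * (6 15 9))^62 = (0 8 14 13 7 17 4 3 6 1 9 5 15) = [8, 9, 2, 6, 3, 15, 1, 17, 14, 5, 10, 11, 12, 7, 13, 0, 16, 4]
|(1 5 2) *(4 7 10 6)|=|(1 5 2)(4 7 10 6)|=12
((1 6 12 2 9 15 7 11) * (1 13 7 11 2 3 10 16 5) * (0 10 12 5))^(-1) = [16, 5, 7, 12, 4, 6, 1, 13, 8, 2, 0, 15, 3, 11, 14, 9, 10] = (0 16 10)(1 5 6)(2 7 13 11 15 9)(3 12)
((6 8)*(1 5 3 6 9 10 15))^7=(1 15 10 9 8 6 3 5)=[0, 15, 2, 5, 4, 1, 3, 7, 6, 8, 9, 11, 12, 13, 14, 10]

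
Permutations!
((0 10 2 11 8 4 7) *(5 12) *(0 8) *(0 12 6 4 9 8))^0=(12)=[0, 1, 2, 3, 4, 5, 6, 7, 8, 9, 10, 11, 12]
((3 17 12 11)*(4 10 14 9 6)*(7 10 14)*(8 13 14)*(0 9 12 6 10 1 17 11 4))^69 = (0 6 17 1 7 10 9)(3 11)(4 12 14 13 8) = [6, 7, 2, 11, 12, 5, 17, 10, 4, 0, 9, 3, 14, 8, 13, 15, 16, 1]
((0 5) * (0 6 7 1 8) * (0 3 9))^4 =(0 1)(3 6)(5 8)(7 9) =[1, 0, 2, 6, 4, 8, 3, 9, 5, 7]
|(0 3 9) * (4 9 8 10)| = |(0 3 8 10 4 9)| = 6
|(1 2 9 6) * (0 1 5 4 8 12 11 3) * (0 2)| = 18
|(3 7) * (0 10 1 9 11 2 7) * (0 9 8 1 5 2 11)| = 14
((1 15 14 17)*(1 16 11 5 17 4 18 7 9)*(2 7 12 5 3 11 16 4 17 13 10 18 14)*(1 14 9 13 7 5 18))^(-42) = (18)(4 14)(9 17) = [0, 1, 2, 3, 14, 5, 6, 7, 8, 17, 10, 11, 12, 13, 4, 15, 16, 9, 18]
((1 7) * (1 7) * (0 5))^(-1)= (7)(0 5)= [5, 1, 2, 3, 4, 0, 6, 7]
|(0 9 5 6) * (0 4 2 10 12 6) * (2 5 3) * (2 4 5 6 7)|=12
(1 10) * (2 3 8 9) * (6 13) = (1 10)(2 3 8 9)(6 13) = [0, 10, 3, 8, 4, 5, 13, 7, 9, 2, 1, 11, 12, 6]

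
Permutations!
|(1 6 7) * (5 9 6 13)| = 6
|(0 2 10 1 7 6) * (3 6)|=|(0 2 10 1 7 3 6)|=7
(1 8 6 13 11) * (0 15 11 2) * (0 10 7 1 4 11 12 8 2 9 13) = (0 15 12 8 6)(1 2 10 7)(4 11)(9 13) = [15, 2, 10, 3, 11, 5, 0, 1, 6, 13, 7, 4, 8, 9, 14, 12]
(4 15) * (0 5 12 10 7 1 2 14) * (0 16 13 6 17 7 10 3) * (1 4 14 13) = (0 5 12 3)(1 2 13 6 17 7 4 15 14 16) = [5, 2, 13, 0, 15, 12, 17, 4, 8, 9, 10, 11, 3, 6, 16, 14, 1, 7]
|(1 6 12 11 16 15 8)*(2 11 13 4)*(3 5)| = |(1 6 12 13 4 2 11 16 15 8)(3 5)| = 10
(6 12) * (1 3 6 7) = (1 3 6 12 7) = [0, 3, 2, 6, 4, 5, 12, 1, 8, 9, 10, 11, 7]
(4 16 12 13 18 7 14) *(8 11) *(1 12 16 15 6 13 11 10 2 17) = (1 12 11 8 10 2 17)(4 15 6 13 18 7 14) = [0, 12, 17, 3, 15, 5, 13, 14, 10, 9, 2, 8, 11, 18, 4, 6, 16, 1, 7]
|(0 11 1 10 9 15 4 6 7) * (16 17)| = |(0 11 1 10 9 15 4 6 7)(16 17)| = 18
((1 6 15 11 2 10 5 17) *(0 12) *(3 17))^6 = (1 5 11)(2 6 3)(10 15 17) = [0, 5, 6, 2, 4, 11, 3, 7, 8, 9, 15, 1, 12, 13, 14, 17, 16, 10]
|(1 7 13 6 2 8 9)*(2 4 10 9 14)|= |(1 7 13 6 4 10 9)(2 8 14)|= 21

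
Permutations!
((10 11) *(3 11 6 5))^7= (3 10 5 11 6)= [0, 1, 2, 10, 4, 11, 3, 7, 8, 9, 5, 6]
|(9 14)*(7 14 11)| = |(7 14 9 11)| = 4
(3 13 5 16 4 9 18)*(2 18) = (2 18 3 13 5 16 4 9) = [0, 1, 18, 13, 9, 16, 6, 7, 8, 2, 10, 11, 12, 5, 14, 15, 4, 17, 3]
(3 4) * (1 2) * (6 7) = (1 2)(3 4)(6 7) = [0, 2, 1, 4, 3, 5, 7, 6]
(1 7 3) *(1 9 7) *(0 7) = [7, 1, 2, 9, 4, 5, 6, 3, 8, 0] = (0 7 3 9)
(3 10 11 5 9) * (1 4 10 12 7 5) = (1 4 10 11)(3 12 7 5 9) = [0, 4, 2, 12, 10, 9, 6, 5, 8, 3, 11, 1, 7]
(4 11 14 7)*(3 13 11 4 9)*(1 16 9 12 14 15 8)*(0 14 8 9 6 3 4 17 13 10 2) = (0 14 7 12 8 1 16 6 3 10 2)(4 17 13 11 15 9) = [14, 16, 0, 10, 17, 5, 3, 12, 1, 4, 2, 15, 8, 11, 7, 9, 6, 13]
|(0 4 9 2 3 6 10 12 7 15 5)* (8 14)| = |(0 4 9 2 3 6 10 12 7 15 5)(8 14)| = 22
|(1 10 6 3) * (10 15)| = 5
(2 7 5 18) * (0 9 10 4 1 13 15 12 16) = (0 9 10 4 1 13 15 12 16)(2 7 5 18) = [9, 13, 7, 3, 1, 18, 6, 5, 8, 10, 4, 11, 16, 15, 14, 12, 0, 17, 2]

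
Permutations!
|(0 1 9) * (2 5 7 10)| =12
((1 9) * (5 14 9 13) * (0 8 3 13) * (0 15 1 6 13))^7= (0 8 3)(1 15)(5 9 13 14 6)= [8, 15, 2, 0, 4, 9, 5, 7, 3, 13, 10, 11, 12, 14, 6, 1]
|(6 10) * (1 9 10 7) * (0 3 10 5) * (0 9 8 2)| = 8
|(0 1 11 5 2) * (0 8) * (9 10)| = |(0 1 11 5 2 8)(9 10)| = 6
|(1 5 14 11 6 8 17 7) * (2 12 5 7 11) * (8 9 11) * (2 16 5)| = |(1 7)(2 12)(5 14 16)(6 9 11)(8 17)| = 6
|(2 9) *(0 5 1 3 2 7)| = |(0 5 1 3 2 9 7)| = 7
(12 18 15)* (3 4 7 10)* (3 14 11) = (3 4 7 10 14 11)(12 18 15) = [0, 1, 2, 4, 7, 5, 6, 10, 8, 9, 14, 3, 18, 13, 11, 12, 16, 17, 15]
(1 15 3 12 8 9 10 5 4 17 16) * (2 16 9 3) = (1 15 2 16)(3 12 8)(4 17 9 10 5) = [0, 15, 16, 12, 17, 4, 6, 7, 3, 10, 5, 11, 8, 13, 14, 2, 1, 9]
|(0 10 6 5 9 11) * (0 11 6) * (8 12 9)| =|(0 10)(5 8 12 9 6)| =10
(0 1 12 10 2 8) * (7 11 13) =(0 1 12 10 2 8)(7 11 13) =[1, 12, 8, 3, 4, 5, 6, 11, 0, 9, 2, 13, 10, 7]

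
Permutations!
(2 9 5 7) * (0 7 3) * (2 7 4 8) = (0 4 8 2 9 5 3) = [4, 1, 9, 0, 8, 3, 6, 7, 2, 5]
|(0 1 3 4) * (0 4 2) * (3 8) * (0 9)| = 6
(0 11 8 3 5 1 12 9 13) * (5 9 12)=(0 11 8 3 9 13)(1 5)=[11, 5, 2, 9, 4, 1, 6, 7, 3, 13, 10, 8, 12, 0]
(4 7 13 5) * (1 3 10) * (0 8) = [8, 3, 2, 10, 7, 4, 6, 13, 0, 9, 1, 11, 12, 5] = (0 8)(1 3 10)(4 7 13 5)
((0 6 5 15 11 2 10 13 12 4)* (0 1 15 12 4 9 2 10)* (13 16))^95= (0 2 9 12 5 6)(1 16 15 13 11 4 10)= [2, 16, 9, 3, 10, 6, 0, 7, 8, 12, 1, 4, 5, 11, 14, 13, 15]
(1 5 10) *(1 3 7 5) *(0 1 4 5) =(0 1 4 5 10 3 7) =[1, 4, 2, 7, 5, 10, 6, 0, 8, 9, 3]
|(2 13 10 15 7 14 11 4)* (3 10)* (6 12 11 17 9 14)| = 30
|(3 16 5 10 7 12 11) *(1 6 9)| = |(1 6 9)(3 16 5 10 7 12 11)| = 21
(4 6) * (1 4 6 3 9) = (1 4 3 9) = [0, 4, 2, 9, 3, 5, 6, 7, 8, 1]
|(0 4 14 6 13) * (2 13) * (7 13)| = |(0 4 14 6 2 7 13)| = 7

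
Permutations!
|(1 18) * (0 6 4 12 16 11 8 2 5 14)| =10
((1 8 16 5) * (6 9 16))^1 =[0, 8, 2, 3, 4, 1, 9, 7, 6, 16, 10, 11, 12, 13, 14, 15, 5] =(1 8 6 9 16 5)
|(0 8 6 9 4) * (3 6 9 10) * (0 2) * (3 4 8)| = 6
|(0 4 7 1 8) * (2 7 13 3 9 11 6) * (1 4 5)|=8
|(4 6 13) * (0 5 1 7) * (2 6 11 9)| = 12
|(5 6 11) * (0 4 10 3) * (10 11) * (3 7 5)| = |(0 4 11 3)(5 6 10 7)| = 4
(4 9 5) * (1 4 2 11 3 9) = (1 4)(2 11 3 9 5) = [0, 4, 11, 9, 1, 2, 6, 7, 8, 5, 10, 3]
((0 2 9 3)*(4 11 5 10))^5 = [2, 1, 9, 0, 11, 10, 6, 7, 8, 3, 4, 5] = (0 2 9 3)(4 11 5 10)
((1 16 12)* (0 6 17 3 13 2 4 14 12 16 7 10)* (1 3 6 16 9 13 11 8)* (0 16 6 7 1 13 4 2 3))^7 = (0 4 10 6 14 16 17 12 9 7)(3 13 8 11) = [4, 1, 2, 13, 10, 5, 14, 0, 11, 7, 6, 3, 9, 8, 16, 15, 17, 12]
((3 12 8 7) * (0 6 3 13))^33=(0 7 12 6 13 8 3)=[7, 1, 2, 0, 4, 5, 13, 12, 3, 9, 10, 11, 6, 8]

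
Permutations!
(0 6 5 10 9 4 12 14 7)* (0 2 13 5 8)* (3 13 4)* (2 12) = (0 6 8)(2 4)(3 13 5 10 9)(7 12 14) = [6, 1, 4, 13, 2, 10, 8, 12, 0, 3, 9, 11, 14, 5, 7]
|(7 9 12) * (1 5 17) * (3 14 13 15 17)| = 21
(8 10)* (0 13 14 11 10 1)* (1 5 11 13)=[1, 0, 2, 3, 4, 11, 6, 7, 5, 9, 8, 10, 12, 14, 13]=(0 1)(5 11 10 8)(13 14)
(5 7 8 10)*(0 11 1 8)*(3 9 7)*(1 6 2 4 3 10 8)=(0 11 6 2 4 3 9 7)(5 10)=[11, 1, 4, 9, 3, 10, 2, 0, 8, 7, 5, 6]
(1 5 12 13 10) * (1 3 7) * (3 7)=(1 5 12 13 10 7)=[0, 5, 2, 3, 4, 12, 6, 1, 8, 9, 7, 11, 13, 10]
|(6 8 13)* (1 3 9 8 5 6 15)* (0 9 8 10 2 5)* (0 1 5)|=|(0 9 10 2)(1 3 8 13 15 5 6)|=28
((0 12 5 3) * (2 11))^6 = [5, 1, 2, 12, 4, 0, 6, 7, 8, 9, 10, 11, 3] = (0 5)(3 12)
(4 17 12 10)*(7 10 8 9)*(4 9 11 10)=[0, 1, 2, 3, 17, 5, 6, 4, 11, 7, 9, 10, 8, 13, 14, 15, 16, 12]=(4 17 12 8 11 10 9 7)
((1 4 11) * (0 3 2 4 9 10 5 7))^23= [4, 5, 1, 11, 9, 3, 6, 2, 8, 7, 0, 10]= (0 4 9 7 2 1 5 3 11 10)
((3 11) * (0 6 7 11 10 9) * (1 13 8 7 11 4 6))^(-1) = [9, 0, 2, 11, 7, 5, 4, 8, 13, 10, 3, 6, 12, 1] = (0 9 10 3 11 6 4 7 8 13 1)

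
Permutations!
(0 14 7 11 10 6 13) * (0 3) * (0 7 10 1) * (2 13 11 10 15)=[14, 0, 13, 7, 4, 5, 11, 10, 8, 9, 6, 1, 12, 3, 15, 2]=(0 14 15 2 13 3 7 10 6 11 1)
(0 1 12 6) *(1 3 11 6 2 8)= (0 3 11 6)(1 12 2 8)= [3, 12, 8, 11, 4, 5, 0, 7, 1, 9, 10, 6, 2]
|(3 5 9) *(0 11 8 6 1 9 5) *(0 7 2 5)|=10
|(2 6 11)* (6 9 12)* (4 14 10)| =15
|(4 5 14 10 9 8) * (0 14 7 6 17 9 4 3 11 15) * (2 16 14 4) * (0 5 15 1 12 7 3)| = 52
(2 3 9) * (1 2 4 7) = (1 2 3 9 4 7) = [0, 2, 3, 9, 7, 5, 6, 1, 8, 4]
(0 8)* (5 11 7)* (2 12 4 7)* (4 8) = (0 4 7 5 11 2 12 8) = [4, 1, 12, 3, 7, 11, 6, 5, 0, 9, 10, 2, 8]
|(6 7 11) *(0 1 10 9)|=12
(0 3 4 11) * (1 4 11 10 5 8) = [3, 4, 2, 11, 10, 8, 6, 7, 1, 9, 5, 0] = (0 3 11)(1 4 10 5 8)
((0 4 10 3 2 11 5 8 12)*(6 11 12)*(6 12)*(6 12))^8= [10, 1, 0, 12, 3, 5, 6, 7, 8, 9, 2, 11, 4]= (0 10 2)(3 12 4)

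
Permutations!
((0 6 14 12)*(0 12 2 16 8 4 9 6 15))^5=(0 15)(2 6 4 16 14 9 8)=[15, 1, 6, 3, 16, 5, 4, 7, 2, 8, 10, 11, 12, 13, 9, 0, 14]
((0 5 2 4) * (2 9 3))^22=(0 2 9)(3 5 4)=[2, 1, 9, 5, 3, 4, 6, 7, 8, 0]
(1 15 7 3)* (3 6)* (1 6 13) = (1 15 7 13)(3 6) = [0, 15, 2, 6, 4, 5, 3, 13, 8, 9, 10, 11, 12, 1, 14, 7]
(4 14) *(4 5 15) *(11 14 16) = (4 16 11 14 5 15) = [0, 1, 2, 3, 16, 15, 6, 7, 8, 9, 10, 14, 12, 13, 5, 4, 11]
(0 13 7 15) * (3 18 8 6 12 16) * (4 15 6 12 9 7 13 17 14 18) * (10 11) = (0 17 14 18 8 12 16 3 4 15)(6 9 7)(10 11) = [17, 1, 2, 4, 15, 5, 9, 6, 12, 7, 11, 10, 16, 13, 18, 0, 3, 14, 8]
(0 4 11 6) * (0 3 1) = (0 4 11 6 3 1) = [4, 0, 2, 1, 11, 5, 3, 7, 8, 9, 10, 6]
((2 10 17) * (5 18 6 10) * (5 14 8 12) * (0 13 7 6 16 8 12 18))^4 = [10, 1, 0, 3, 4, 6, 14, 2, 18, 9, 12, 11, 7, 17, 13, 15, 8, 5, 16] = (0 10 12 7 2)(5 6 14 13 17)(8 18 16)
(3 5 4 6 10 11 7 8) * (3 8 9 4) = (3 5)(4 6 10 11 7 9) = [0, 1, 2, 5, 6, 3, 10, 9, 8, 4, 11, 7]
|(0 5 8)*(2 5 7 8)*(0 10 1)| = |(0 7 8 10 1)(2 5)| = 10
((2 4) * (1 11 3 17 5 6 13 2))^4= [0, 5, 3, 13, 17, 4, 1, 7, 8, 9, 10, 6, 12, 11, 14, 15, 16, 2]= (1 5 4 17 2 3 13 11 6)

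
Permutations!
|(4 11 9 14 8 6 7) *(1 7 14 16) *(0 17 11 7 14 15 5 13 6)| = |(0 17 11 9 16 1 14 8)(4 7)(5 13 6 15)| = 8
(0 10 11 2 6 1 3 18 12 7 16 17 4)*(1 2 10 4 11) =(0 4)(1 3 18 12 7 16 17 11 10)(2 6) =[4, 3, 6, 18, 0, 5, 2, 16, 8, 9, 1, 10, 7, 13, 14, 15, 17, 11, 12]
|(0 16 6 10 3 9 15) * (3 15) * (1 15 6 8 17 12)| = |(0 16 8 17 12 1 15)(3 9)(6 10)| = 14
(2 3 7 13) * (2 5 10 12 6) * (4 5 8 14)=(2 3 7 13 8 14 4 5 10 12 6)=[0, 1, 3, 7, 5, 10, 2, 13, 14, 9, 12, 11, 6, 8, 4]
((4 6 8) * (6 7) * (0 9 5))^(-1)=(0 5 9)(4 8 6 7)=[5, 1, 2, 3, 8, 9, 7, 4, 6, 0]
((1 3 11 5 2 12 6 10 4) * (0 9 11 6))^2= (0 11 2)(1 6 4 3 10)(5 12 9)= [11, 6, 0, 10, 3, 12, 4, 7, 8, 5, 1, 2, 9]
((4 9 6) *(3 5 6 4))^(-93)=(4 9)=[0, 1, 2, 3, 9, 5, 6, 7, 8, 4]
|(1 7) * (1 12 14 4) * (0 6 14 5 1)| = |(0 6 14 4)(1 7 12 5)| = 4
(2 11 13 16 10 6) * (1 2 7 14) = (1 2 11 13 16 10 6 7 14) = [0, 2, 11, 3, 4, 5, 7, 14, 8, 9, 6, 13, 12, 16, 1, 15, 10]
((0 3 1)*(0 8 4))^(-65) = [0, 1, 2, 3, 4, 5, 6, 7, 8] = (8)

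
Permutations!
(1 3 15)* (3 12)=(1 12 3 15)=[0, 12, 2, 15, 4, 5, 6, 7, 8, 9, 10, 11, 3, 13, 14, 1]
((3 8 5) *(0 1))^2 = (3 5 8) = [0, 1, 2, 5, 4, 8, 6, 7, 3]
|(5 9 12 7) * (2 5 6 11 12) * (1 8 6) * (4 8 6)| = 30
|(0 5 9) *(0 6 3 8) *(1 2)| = 6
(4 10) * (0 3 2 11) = [3, 1, 11, 2, 10, 5, 6, 7, 8, 9, 4, 0] = (0 3 2 11)(4 10)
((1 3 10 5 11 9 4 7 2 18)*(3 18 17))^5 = (1 18)(2 11 17 9 3 4 10 7 5) = [0, 18, 11, 4, 10, 2, 6, 5, 8, 3, 7, 17, 12, 13, 14, 15, 16, 9, 1]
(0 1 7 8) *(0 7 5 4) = [1, 5, 2, 3, 0, 4, 6, 8, 7] = (0 1 5 4)(7 8)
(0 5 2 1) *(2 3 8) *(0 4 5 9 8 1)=(0 9 8 2)(1 4 5 3)=[9, 4, 0, 1, 5, 3, 6, 7, 2, 8]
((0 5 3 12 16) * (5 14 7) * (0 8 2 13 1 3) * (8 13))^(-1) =(0 5 7 14)(1 13 16 12 3)(2 8) =[5, 13, 8, 1, 4, 7, 6, 14, 2, 9, 10, 11, 3, 16, 0, 15, 12]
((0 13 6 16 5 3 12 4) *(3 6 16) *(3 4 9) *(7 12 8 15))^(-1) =(0 4 6 5 16 13)(3 9 12 7 15 8) =[4, 1, 2, 9, 6, 16, 5, 15, 3, 12, 10, 11, 7, 0, 14, 8, 13]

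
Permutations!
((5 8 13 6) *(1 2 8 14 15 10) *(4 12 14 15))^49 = (1 2 8 13 6 5 15 10)(4 12 14) = [0, 2, 8, 3, 12, 15, 5, 7, 13, 9, 1, 11, 14, 6, 4, 10]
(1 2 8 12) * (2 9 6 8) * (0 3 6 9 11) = (0 3 6 8 12 1 11) = [3, 11, 2, 6, 4, 5, 8, 7, 12, 9, 10, 0, 1]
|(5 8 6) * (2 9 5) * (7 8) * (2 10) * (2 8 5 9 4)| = |(2 4)(5 7)(6 10 8)| = 6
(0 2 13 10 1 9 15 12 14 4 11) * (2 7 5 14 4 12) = [7, 9, 13, 3, 11, 14, 6, 5, 8, 15, 1, 0, 4, 10, 12, 2] = (0 7 5 14 12 4 11)(1 9 15 2 13 10)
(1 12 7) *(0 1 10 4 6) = (0 1 12 7 10 4 6) = [1, 12, 2, 3, 6, 5, 0, 10, 8, 9, 4, 11, 7]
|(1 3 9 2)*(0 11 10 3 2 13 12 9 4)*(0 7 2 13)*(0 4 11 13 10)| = 11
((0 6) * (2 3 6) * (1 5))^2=(0 3)(2 6)=[3, 1, 6, 0, 4, 5, 2]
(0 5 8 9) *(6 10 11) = [5, 1, 2, 3, 4, 8, 10, 7, 9, 0, 11, 6] = (0 5 8 9)(6 10 11)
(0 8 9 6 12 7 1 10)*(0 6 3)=(0 8 9 3)(1 10 6 12 7)=[8, 10, 2, 0, 4, 5, 12, 1, 9, 3, 6, 11, 7]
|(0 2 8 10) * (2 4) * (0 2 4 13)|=6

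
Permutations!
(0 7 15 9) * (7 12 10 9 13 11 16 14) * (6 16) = [12, 1, 2, 3, 4, 5, 16, 15, 8, 0, 9, 6, 10, 11, 7, 13, 14] = (0 12 10 9)(6 16 14 7 15 13 11)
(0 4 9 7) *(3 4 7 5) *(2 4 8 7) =(0 2 4 9 5 3 8 7) =[2, 1, 4, 8, 9, 3, 6, 0, 7, 5]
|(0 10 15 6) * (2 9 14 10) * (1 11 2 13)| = |(0 13 1 11 2 9 14 10 15 6)| = 10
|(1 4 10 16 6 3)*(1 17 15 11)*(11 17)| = |(1 4 10 16 6 3 11)(15 17)| = 14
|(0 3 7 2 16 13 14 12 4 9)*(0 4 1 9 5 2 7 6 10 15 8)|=18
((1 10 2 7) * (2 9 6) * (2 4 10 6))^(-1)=[0, 7, 9, 3, 6, 5, 1, 2, 8, 10, 4]=(1 7 2 9 10 4 6)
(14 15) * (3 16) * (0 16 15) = [16, 1, 2, 15, 4, 5, 6, 7, 8, 9, 10, 11, 12, 13, 0, 14, 3] = (0 16 3 15 14)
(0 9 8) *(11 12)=(0 9 8)(11 12)=[9, 1, 2, 3, 4, 5, 6, 7, 0, 8, 10, 12, 11]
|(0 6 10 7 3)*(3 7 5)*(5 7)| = |(0 6 10 7 5 3)| = 6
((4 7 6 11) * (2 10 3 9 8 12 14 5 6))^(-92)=(2 8 6)(3 14 4)(5 7 9)(10 12 11)=[0, 1, 8, 14, 3, 7, 2, 9, 6, 5, 12, 10, 11, 13, 4]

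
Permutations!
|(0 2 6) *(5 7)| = |(0 2 6)(5 7)| = 6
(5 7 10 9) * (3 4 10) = (3 4 10 9 5 7) = [0, 1, 2, 4, 10, 7, 6, 3, 8, 5, 9]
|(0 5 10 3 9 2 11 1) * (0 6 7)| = 10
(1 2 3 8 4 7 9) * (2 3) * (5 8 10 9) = (1 3 10 9)(4 7 5 8) = [0, 3, 2, 10, 7, 8, 6, 5, 4, 1, 9]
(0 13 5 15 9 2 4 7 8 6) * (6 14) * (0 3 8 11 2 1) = [13, 0, 4, 8, 7, 15, 3, 11, 14, 1, 10, 2, 12, 5, 6, 9] = (0 13 5 15 9 1)(2 4 7 11)(3 8 14 6)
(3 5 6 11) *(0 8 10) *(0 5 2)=(0 8 10 5 6 11 3 2)=[8, 1, 0, 2, 4, 6, 11, 7, 10, 9, 5, 3]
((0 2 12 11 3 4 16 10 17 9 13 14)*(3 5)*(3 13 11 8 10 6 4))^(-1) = [14, 1, 0, 3, 6, 11, 16, 7, 12, 17, 8, 9, 2, 5, 13, 15, 4, 10] = (0 14 13 5 11 9 17 10 8 12 2)(4 6 16)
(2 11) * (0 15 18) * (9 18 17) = [15, 1, 11, 3, 4, 5, 6, 7, 8, 18, 10, 2, 12, 13, 14, 17, 16, 9, 0] = (0 15 17 9 18)(2 11)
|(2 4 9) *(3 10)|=6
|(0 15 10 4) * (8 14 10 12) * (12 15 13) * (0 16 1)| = 9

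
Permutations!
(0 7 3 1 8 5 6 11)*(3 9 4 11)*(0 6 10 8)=(0 7 9 4 11 6 3 1)(5 10 8)=[7, 0, 2, 1, 11, 10, 3, 9, 5, 4, 8, 6]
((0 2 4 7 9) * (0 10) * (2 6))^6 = (0 10 9 7 4 2 6) = [10, 1, 6, 3, 2, 5, 0, 4, 8, 7, 9]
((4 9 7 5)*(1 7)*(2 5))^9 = (1 5)(2 9)(4 7) = [0, 5, 9, 3, 7, 1, 6, 4, 8, 2]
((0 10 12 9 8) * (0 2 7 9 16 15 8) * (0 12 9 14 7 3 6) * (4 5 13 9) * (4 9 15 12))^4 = (16)(0 5 2 10 13 3 9 15 6 4 8) = [5, 1, 10, 9, 8, 2, 4, 7, 0, 15, 13, 11, 12, 3, 14, 6, 16]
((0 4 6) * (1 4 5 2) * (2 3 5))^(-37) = [4, 0, 6, 5, 2, 3, 1] = (0 4 2 6 1)(3 5)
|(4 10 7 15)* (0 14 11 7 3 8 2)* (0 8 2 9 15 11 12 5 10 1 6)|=26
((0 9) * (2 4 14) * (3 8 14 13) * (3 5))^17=(0 9)(2 5 14 13 8 4 3)=[9, 1, 5, 2, 3, 14, 6, 7, 4, 0, 10, 11, 12, 8, 13]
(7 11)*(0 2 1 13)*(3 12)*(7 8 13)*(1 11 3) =(0 2 11 8 13)(1 7 3 12) =[2, 7, 11, 12, 4, 5, 6, 3, 13, 9, 10, 8, 1, 0]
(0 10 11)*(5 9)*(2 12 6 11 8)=(0 10 8 2 12 6 11)(5 9)=[10, 1, 12, 3, 4, 9, 11, 7, 2, 5, 8, 0, 6]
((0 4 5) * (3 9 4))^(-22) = [4, 1, 2, 5, 3, 9, 6, 7, 8, 0] = (0 4 3 5 9)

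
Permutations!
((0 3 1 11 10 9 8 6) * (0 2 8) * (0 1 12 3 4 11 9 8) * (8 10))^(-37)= (0 2 6 8 11 4)(1 9)(3 12)= [2, 9, 6, 12, 0, 5, 8, 7, 11, 1, 10, 4, 3]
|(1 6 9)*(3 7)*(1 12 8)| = 10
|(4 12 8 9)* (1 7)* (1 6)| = 12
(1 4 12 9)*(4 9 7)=(1 9)(4 12 7)=[0, 9, 2, 3, 12, 5, 6, 4, 8, 1, 10, 11, 7]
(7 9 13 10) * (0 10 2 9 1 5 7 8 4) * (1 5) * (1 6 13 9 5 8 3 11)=(0 10 3 11 1 6 13 2 5 7 8 4)=[10, 6, 5, 11, 0, 7, 13, 8, 4, 9, 3, 1, 12, 2]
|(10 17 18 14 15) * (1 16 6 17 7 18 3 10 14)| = |(1 16 6 17 3 10 7 18)(14 15)| = 8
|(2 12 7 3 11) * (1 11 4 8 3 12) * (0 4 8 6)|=|(0 4 6)(1 11 2)(3 8)(7 12)|=6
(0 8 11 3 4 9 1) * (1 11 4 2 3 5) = (0 8 4 9 11 5 1)(2 3) = [8, 0, 3, 2, 9, 1, 6, 7, 4, 11, 10, 5]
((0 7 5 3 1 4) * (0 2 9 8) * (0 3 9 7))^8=(9)=[0, 1, 2, 3, 4, 5, 6, 7, 8, 9]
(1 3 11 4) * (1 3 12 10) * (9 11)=[0, 12, 2, 9, 3, 5, 6, 7, 8, 11, 1, 4, 10]=(1 12 10)(3 9 11 4)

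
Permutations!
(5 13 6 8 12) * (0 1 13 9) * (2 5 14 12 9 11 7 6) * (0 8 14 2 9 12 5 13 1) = (2 13 9 8 12)(5 11 7 6 14) = [0, 1, 13, 3, 4, 11, 14, 6, 12, 8, 10, 7, 2, 9, 5]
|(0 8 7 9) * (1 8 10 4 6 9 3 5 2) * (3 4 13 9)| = 8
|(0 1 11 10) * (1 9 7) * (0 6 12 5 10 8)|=|(0 9 7 1 11 8)(5 10 6 12)|=12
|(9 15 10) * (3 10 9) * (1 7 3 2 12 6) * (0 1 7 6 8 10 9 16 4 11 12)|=|(0 1 6 7 3 9 15 16 4 11 12 8 10 2)|=14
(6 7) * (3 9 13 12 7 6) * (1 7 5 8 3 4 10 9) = (1 7 4 10 9 13 12 5 8 3) = [0, 7, 2, 1, 10, 8, 6, 4, 3, 13, 9, 11, 5, 12]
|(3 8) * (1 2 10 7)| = 4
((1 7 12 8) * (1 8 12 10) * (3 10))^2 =(12)(1 3)(7 10) =[0, 3, 2, 1, 4, 5, 6, 10, 8, 9, 7, 11, 12]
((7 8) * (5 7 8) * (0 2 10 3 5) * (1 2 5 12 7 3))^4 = [7, 2, 10, 5, 4, 0, 6, 12, 8, 9, 1, 11, 3] = (0 7 12 3 5)(1 2 10)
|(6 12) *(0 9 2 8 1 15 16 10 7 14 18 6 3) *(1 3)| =45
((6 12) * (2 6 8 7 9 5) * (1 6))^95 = [0, 2, 5, 3, 4, 9, 1, 8, 12, 7, 10, 11, 6] = (1 2 5 9 7 8 12 6)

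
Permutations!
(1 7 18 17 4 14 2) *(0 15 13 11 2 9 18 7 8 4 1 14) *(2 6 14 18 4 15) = (0 2 18 17 1 8 15 13 11 6 14 9 4) = [2, 8, 18, 3, 0, 5, 14, 7, 15, 4, 10, 6, 12, 11, 9, 13, 16, 1, 17]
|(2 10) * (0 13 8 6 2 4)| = |(0 13 8 6 2 10 4)| = 7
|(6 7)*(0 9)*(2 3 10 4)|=4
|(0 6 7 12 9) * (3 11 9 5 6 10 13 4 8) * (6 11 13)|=8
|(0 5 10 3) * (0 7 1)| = |(0 5 10 3 7 1)| = 6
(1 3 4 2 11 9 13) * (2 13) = (1 3 4 13)(2 11 9) = [0, 3, 11, 4, 13, 5, 6, 7, 8, 2, 10, 9, 12, 1]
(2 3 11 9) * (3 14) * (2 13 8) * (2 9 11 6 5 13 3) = (2 14)(3 6 5 13 8 9) = [0, 1, 14, 6, 4, 13, 5, 7, 9, 3, 10, 11, 12, 8, 2]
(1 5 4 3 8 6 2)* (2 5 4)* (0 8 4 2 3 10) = [8, 2, 1, 4, 10, 3, 5, 7, 6, 9, 0] = (0 8 6 5 3 4 10)(1 2)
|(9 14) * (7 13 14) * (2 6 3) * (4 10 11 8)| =|(2 6 3)(4 10 11 8)(7 13 14 9)| =12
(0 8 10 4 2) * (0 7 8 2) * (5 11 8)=[2, 1, 7, 3, 0, 11, 6, 5, 10, 9, 4, 8]=(0 2 7 5 11 8 10 4)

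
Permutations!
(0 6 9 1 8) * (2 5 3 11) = (0 6 9 1 8)(2 5 3 11) = [6, 8, 5, 11, 4, 3, 9, 7, 0, 1, 10, 2]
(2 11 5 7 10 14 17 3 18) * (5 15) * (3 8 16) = (2 11 15 5 7 10 14 17 8 16 3 18) = [0, 1, 11, 18, 4, 7, 6, 10, 16, 9, 14, 15, 12, 13, 17, 5, 3, 8, 2]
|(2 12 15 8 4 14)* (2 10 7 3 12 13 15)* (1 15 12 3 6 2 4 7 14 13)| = |(1 15 8 7 6 2)(4 13 12)(10 14)| = 6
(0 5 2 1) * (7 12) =[5, 0, 1, 3, 4, 2, 6, 12, 8, 9, 10, 11, 7] =(0 5 2 1)(7 12)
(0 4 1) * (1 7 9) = [4, 0, 2, 3, 7, 5, 6, 9, 8, 1] = (0 4 7 9 1)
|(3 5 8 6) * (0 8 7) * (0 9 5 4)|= 15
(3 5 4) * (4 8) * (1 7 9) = [0, 7, 2, 5, 3, 8, 6, 9, 4, 1] = (1 7 9)(3 5 8 4)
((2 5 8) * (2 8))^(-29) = (8)(2 5) = [0, 1, 5, 3, 4, 2, 6, 7, 8]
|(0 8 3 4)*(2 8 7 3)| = |(0 7 3 4)(2 8)| = 4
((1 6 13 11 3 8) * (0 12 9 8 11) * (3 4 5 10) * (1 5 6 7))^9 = (0 6 11 10 8 12 13 4 3 5 9)(1 7) = [6, 7, 2, 5, 3, 9, 11, 1, 12, 0, 8, 10, 13, 4]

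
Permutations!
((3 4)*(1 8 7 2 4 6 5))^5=(1 3 7 5 4 8 6 2)=[0, 3, 1, 7, 8, 4, 2, 5, 6]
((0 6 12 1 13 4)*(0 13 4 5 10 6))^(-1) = [0, 12, 2, 3, 1, 13, 10, 7, 8, 9, 5, 11, 6, 4] = (1 12 6 10 5 13 4)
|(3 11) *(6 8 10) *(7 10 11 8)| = 3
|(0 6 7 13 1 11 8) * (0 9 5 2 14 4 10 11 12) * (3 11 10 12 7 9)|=24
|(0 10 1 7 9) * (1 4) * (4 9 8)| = |(0 10 9)(1 7 8 4)| = 12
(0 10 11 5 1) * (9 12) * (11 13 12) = (0 10 13 12 9 11 5 1) = [10, 0, 2, 3, 4, 1, 6, 7, 8, 11, 13, 5, 9, 12]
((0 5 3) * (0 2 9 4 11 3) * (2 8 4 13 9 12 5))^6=(13)(0 12)(2 5)(3 4)(8 11)=[12, 1, 5, 4, 3, 2, 6, 7, 11, 9, 10, 8, 0, 13]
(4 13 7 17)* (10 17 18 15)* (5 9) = (4 13 7 18 15 10 17)(5 9) = [0, 1, 2, 3, 13, 9, 6, 18, 8, 5, 17, 11, 12, 7, 14, 10, 16, 4, 15]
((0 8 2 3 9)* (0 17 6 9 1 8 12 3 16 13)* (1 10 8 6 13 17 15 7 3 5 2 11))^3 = (0 2 13 5 17 12 16)(1 15 10)(3 11 9)(6 7 8) = [2, 15, 13, 11, 4, 17, 7, 8, 6, 3, 1, 9, 16, 5, 14, 10, 0, 12]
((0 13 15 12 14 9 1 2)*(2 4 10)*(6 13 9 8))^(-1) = [2, 9, 10, 3, 1, 5, 8, 7, 14, 0, 4, 11, 15, 6, 12, 13] = (0 2 10 4 1 9)(6 8 14 12 15 13)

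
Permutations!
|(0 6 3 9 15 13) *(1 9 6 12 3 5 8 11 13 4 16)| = 40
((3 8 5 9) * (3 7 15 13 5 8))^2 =(5 7 13 9 15) =[0, 1, 2, 3, 4, 7, 6, 13, 8, 15, 10, 11, 12, 9, 14, 5]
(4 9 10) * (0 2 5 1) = (0 2 5 1)(4 9 10) = [2, 0, 5, 3, 9, 1, 6, 7, 8, 10, 4]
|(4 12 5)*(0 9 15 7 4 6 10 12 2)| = 12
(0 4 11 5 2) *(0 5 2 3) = (0 4 11 2 5 3) = [4, 1, 5, 0, 11, 3, 6, 7, 8, 9, 10, 2]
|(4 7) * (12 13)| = |(4 7)(12 13)| = 2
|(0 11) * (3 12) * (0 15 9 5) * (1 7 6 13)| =20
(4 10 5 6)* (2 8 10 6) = (2 8 10 5)(4 6) = [0, 1, 8, 3, 6, 2, 4, 7, 10, 9, 5]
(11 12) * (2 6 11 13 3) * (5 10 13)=[0, 1, 6, 2, 4, 10, 11, 7, 8, 9, 13, 12, 5, 3]=(2 6 11 12 5 10 13 3)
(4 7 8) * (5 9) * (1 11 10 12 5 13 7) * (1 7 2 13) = (1 11 10 12 5 9)(2 13)(4 7 8) = [0, 11, 13, 3, 7, 9, 6, 8, 4, 1, 12, 10, 5, 2]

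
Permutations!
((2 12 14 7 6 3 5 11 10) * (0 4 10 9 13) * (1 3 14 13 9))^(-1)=(0 13 12 2 10 4)(1 11 5 3)(6 7 14)=[13, 11, 10, 1, 0, 3, 7, 14, 8, 9, 4, 5, 2, 12, 6]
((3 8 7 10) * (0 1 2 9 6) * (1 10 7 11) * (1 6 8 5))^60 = (11) = [0, 1, 2, 3, 4, 5, 6, 7, 8, 9, 10, 11]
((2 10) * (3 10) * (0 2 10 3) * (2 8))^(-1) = (10)(0 2 8) = [2, 1, 8, 3, 4, 5, 6, 7, 0, 9, 10]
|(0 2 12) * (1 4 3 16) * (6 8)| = 12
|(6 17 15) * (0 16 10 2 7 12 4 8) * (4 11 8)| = |(0 16 10 2 7 12 11 8)(6 17 15)| = 24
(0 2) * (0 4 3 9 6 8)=(0 2 4 3 9 6 8)=[2, 1, 4, 9, 3, 5, 8, 7, 0, 6]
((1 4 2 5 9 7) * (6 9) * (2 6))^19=[0, 7, 5, 3, 1, 2, 4, 9, 8, 6]=(1 7 9 6 4)(2 5)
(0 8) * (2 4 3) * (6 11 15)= [8, 1, 4, 2, 3, 5, 11, 7, 0, 9, 10, 15, 12, 13, 14, 6]= (0 8)(2 4 3)(6 11 15)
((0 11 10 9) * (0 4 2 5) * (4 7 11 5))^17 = [5, 1, 4, 3, 2, 0, 6, 11, 8, 7, 9, 10] = (0 5)(2 4)(7 11 10 9)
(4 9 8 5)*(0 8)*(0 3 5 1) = (0 8 1)(3 5 4 9) = [8, 0, 2, 5, 9, 4, 6, 7, 1, 3]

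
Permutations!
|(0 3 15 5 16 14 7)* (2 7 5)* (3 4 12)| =21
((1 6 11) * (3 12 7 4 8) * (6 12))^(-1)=(1 11 6 3 8 4 7 12)=[0, 11, 2, 8, 7, 5, 3, 12, 4, 9, 10, 6, 1]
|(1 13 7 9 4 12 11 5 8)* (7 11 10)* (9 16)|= |(1 13 11 5 8)(4 12 10 7 16 9)|= 30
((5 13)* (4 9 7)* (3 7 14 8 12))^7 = (14)(5 13) = [0, 1, 2, 3, 4, 13, 6, 7, 8, 9, 10, 11, 12, 5, 14]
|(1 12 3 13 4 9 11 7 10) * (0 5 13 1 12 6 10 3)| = 12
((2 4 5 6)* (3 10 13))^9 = (13)(2 4 5 6) = [0, 1, 4, 3, 5, 6, 2, 7, 8, 9, 10, 11, 12, 13]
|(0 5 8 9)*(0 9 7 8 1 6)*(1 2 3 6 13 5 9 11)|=|(0 9 11 1 13 5 2 3 6)(7 8)|=18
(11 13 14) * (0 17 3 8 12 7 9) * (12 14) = (0 17 3 8 14 11 13 12 7 9) = [17, 1, 2, 8, 4, 5, 6, 9, 14, 0, 10, 13, 7, 12, 11, 15, 16, 3]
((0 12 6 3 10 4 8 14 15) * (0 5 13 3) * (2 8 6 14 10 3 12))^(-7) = (0 6 4 10 8 2)(5 14 13 15 12) = [6, 1, 0, 3, 10, 14, 4, 7, 2, 9, 8, 11, 5, 15, 13, 12]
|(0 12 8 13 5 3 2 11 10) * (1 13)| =|(0 12 8 1 13 5 3 2 11 10)| =10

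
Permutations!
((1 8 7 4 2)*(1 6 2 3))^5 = (8)(2 6) = [0, 1, 6, 3, 4, 5, 2, 7, 8]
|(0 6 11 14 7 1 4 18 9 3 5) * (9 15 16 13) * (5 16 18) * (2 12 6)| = 20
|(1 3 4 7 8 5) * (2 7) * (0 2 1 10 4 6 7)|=|(0 2)(1 3 6 7 8 5 10 4)|=8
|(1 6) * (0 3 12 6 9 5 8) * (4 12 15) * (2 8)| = 11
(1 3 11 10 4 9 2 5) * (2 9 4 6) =(1 3 11 10 6 2 5) =[0, 3, 5, 11, 4, 1, 2, 7, 8, 9, 6, 10]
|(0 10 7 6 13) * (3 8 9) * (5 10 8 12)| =|(0 8 9 3 12 5 10 7 6 13)| =10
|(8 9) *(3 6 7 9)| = 5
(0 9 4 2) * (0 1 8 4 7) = (0 9 7)(1 8 4 2) = [9, 8, 1, 3, 2, 5, 6, 0, 4, 7]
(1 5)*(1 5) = [0, 1, 2, 3, 4, 5] = (5)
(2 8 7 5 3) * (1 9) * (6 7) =(1 9)(2 8 6 7 5 3) =[0, 9, 8, 2, 4, 3, 7, 5, 6, 1]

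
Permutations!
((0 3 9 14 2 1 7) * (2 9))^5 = (9 14) = [0, 1, 2, 3, 4, 5, 6, 7, 8, 14, 10, 11, 12, 13, 9]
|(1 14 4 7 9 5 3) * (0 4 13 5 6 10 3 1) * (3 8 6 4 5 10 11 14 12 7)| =|(0 5 1 12 7 9 4 3)(6 11 14 13 10 8)| =24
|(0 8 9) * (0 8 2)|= |(0 2)(8 9)|= 2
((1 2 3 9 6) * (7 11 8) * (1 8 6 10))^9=(1 10 9 3 2)(6 8 7 11)=[0, 10, 1, 2, 4, 5, 8, 11, 7, 3, 9, 6]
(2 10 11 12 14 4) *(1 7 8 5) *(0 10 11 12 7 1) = (0 10 12 14 4 2 11 7 8 5) = [10, 1, 11, 3, 2, 0, 6, 8, 5, 9, 12, 7, 14, 13, 4]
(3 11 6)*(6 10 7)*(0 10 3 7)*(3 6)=[10, 1, 2, 11, 4, 5, 7, 3, 8, 9, 0, 6]=(0 10)(3 11 6 7)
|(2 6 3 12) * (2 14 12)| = |(2 6 3)(12 14)| = 6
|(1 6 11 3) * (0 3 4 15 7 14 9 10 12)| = 12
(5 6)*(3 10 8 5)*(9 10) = (3 9 10 8 5 6) = [0, 1, 2, 9, 4, 6, 3, 7, 5, 10, 8]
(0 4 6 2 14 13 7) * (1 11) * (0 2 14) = (0 4 6 14 13 7 2)(1 11) = [4, 11, 0, 3, 6, 5, 14, 2, 8, 9, 10, 1, 12, 7, 13]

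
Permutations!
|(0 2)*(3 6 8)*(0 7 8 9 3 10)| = |(0 2 7 8 10)(3 6 9)| = 15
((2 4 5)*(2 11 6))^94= (2 6 11 5 4)= [0, 1, 6, 3, 2, 4, 11, 7, 8, 9, 10, 5]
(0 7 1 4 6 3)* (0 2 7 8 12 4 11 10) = (0 8 12 4 6 3 2 7 1 11 10) = [8, 11, 7, 2, 6, 5, 3, 1, 12, 9, 0, 10, 4]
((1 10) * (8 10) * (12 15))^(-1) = (1 10 8)(12 15) = [0, 10, 2, 3, 4, 5, 6, 7, 1, 9, 8, 11, 15, 13, 14, 12]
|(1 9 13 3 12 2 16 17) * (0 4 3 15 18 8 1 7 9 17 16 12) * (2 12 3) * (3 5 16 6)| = |(0 4 2 5 16 6 3)(1 17 7 9 13 15 18 8)| = 56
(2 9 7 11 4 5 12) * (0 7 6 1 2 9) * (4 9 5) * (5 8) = (0 7 11 9 6 1 2)(5 12 8) = [7, 2, 0, 3, 4, 12, 1, 11, 5, 6, 10, 9, 8]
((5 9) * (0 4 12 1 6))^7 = (0 12 6 4 1)(5 9) = [12, 0, 2, 3, 1, 9, 4, 7, 8, 5, 10, 11, 6]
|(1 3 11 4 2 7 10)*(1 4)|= 12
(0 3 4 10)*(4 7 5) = (0 3 7 5 4 10) = [3, 1, 2, 7, 10, 4, 6, 5, 8, 9, 0]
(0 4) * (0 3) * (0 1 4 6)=(0 6)(1 4 3)=[6, 4, 2, 1, 3, 5, 0]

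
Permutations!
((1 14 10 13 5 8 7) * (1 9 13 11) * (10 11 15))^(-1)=[0, 11, 2, 3, 4, 13, 6, 8, 5, 7, 15, 14, 12, 9, 1, 10]=(1 11 14)(5 13 9 7 8)(10 15)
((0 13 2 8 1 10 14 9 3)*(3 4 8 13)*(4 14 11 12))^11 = (0 3)(1 8 4 12 11 10)(2 13)(9 14) = [3, 8, 13, 0, 12, 5, 6, 7, 4, 14, 1, 10, 11, 2, 9]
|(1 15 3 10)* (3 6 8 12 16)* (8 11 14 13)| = |(1 15 6 11 14 13 8 12 16 3 10)| = 11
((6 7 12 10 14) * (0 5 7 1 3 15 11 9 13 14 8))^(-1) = [8, 6, 2, 1, 4, 0, 14, 5, 10, 11, 12, 15, 7, 9, 13, 3] = (0 8 10 12 7 5)(1 6 14 13 9 11 15 3)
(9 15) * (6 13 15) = (6 13 15 9) = [0, 1, 2, 3, 4, 5, 13, 7, 8, 6, 10, 11, 12, 15, 14, 9]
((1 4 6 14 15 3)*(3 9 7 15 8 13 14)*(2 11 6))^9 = (15)(1 11)(2 3)(4 6) = [0, 11, 3, 2, 6, 5, 4, 7, 8, 9, 10, 1, 12, 13, 14, 15]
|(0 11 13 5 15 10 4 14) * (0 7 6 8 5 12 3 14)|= 13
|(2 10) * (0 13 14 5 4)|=10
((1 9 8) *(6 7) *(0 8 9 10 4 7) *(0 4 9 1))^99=(10)(0 8)=[8, 1, 2, 3, 4, 5, 6, 7, 0, 9, 10]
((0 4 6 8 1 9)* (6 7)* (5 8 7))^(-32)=(0 1 5)(4 9 8)=[1, 5, 2, 3, 9, 0, 6, 7, 4, 8]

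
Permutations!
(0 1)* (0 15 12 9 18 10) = (0 1 15 12 9 18 10) = [1, 15, 2, 3, 4, 5, 6, 7, 8, 18, 0, 11, 9, 13, 14, 12, 16, 17, 10]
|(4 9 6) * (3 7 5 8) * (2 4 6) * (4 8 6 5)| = |(2 8 3 7 4 9)(5 6)| = 6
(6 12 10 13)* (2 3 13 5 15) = (2 3 13 6 12 10 5 15) = [0, 1, 3, 13, 4, 15, 12, 7, 8, 9, 5, 11, 10, 6, 14, 2]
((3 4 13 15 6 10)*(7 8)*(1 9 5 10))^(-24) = (1 10 13)(3 15 9)(4 6 5) = [0, 10, 2, 15, 6, 4, 5, 7, 8, 3, 13, 11, 12, 1, 14, 9]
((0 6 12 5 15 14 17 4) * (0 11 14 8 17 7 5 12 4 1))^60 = (0 7 1 14 17 11 8 4 15 6 5) = [7, 14, 2, 3, 15, 0, 5, 1, 4, 9, 10, 8, 12, 13, 17, 6, 16, 11]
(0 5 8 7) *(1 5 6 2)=(0 6 2 1 5 8 7)=[6, 5, 1, 3, 4, 8, 2, 0, 7]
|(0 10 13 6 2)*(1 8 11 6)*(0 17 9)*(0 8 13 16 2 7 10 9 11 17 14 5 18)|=|(0 9 8 17 11 6 7 10 16 2 14 5 18)(1 13)|=26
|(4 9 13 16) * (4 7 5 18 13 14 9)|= 10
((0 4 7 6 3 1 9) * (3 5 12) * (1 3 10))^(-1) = [9, 10, 2, 3, 0, 6, 7, 4, 8, 1, 12, 11, 5] = (0 9 1 10 12 5 6 7 4)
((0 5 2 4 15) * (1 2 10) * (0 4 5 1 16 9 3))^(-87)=[1, 2, 5, 0, 15, 10, 6, 7, 8, 3, 16, 11, 12, 13, 14, 4, 9]=(0 1 2 5 10 16 9 3)(4 15)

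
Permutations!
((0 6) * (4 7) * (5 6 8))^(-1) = (0 6 5 8)(4 7) = [6, 1, 2, 3, 7, 8, 5, 4, 0]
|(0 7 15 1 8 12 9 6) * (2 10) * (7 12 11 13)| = 12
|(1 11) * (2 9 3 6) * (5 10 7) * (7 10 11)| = 4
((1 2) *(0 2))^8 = (0 1 2) = [1, 2, 0]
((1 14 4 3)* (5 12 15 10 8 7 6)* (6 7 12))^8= (15)= [0, 1, 2, 3, 4, 5, 6, 7, 8, 9, 10, 11, 12, 13, 14, 15]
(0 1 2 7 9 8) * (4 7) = (0 1 2 4 7 9 8) = [1, 2, 4, 3, 7, 5, 6, 9, 0, 8]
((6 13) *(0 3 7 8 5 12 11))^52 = (13)(0 8 11 7 12 3 5) = [8, 1, 2, 5, 4, 0, 6, 12, 11, 9, 10, 7, 3, 13]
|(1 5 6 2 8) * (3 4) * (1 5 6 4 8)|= 12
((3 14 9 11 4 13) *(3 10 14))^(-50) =(4 9 10)(11 14 13) =[0, 1, 2, 3, 9, 5, 6, 7, 8, 10, 4, 14, 12, 11, 13]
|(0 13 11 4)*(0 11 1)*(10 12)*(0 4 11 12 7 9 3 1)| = |(0 13)(1 4 12 10 7 9 3)| = 14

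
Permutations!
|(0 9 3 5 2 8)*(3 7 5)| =6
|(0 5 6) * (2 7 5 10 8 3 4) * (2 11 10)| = |(0 2 7 5 6)(3 4 11 10 8)| = 5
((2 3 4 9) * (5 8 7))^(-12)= [0, 1, 2, 3, 4, 5, 6, 7, 8, 9]= (9)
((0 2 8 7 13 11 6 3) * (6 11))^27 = (0 3 6 13 7 8 2) = [3, 1, 0, 6, 4, 5, 13, 8, 2, 9, 10, 11, 12, 7]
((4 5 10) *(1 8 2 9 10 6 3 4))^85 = [0, 1, 2, 4, 5, 6, 3, 7, 8, 9, 10] = (10)(3 4 5 6)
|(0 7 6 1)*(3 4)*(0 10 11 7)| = |(1 10 11 7 6)(3 4)| = 10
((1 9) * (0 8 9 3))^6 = (0 8 9 1 3) = [8, 3, 2, 0, 4, 5, 6, 7, 9, 1]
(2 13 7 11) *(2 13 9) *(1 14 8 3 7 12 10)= (1 14 8 3 7 11 13 12 10)(2 9)= [0, 14, 9, 7, 4, 5, 6, 11, 3, 2, 1, 13, 10, 12, 8]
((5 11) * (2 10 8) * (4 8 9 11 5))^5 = (2 8 4 11 9 10) = [0, 1, 8, 3, 11, 5, 6, 7, 4, 10, 2, 9]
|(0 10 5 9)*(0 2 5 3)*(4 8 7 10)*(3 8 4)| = 6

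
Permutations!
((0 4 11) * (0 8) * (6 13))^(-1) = (0 8 11 4)(6 13) = [8, 1, 2, 3, 0, 5, 13, 7, 11, 9, 10, 4, 12, 6]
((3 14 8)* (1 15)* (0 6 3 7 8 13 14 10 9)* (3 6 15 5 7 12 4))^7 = (0 4 5 9 12 1 10 8 15 3 7)(13 14) = [4, 10, 2, 7, 5, 9, 6, 0, 15, 12, 8, 11, 1, 14, 13, 3]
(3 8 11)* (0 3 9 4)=(0 3 8 11 9 4)=[3, 1, 2, 8, 0, 5, 6, 7, 11, 4, 10, 9]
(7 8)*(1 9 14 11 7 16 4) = [0, 9, 2, 3, 1, 5, 6, 8, 16, 14, 10, 7, 12, 13, 11, 15, 4] = (1 9 14 11 7 8 16 4)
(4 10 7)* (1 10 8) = [0, 10, 2, 3, 8, 5, 6, 4, 1, 9, 7] = (1 10 7 4 8)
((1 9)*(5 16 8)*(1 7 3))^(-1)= (1 3 7 9)(5 8 16)= [0, 3, 2, 7, 4, 8, 6, 9, 16, 1, 10, 11, 12, 13, 14, 15, 5]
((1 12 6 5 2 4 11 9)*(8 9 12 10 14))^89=(1 9 8 14 10)(2 5 6 12 11 4)=[0, 9, 5, 3, 2, 6, 12, 7, 14, 8, 1, 4, 11, 13, 10]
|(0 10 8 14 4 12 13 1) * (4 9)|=9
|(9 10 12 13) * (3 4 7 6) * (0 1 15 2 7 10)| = 12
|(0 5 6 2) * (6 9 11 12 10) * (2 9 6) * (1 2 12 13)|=|(0 5 6 9 11 13 1 2)(10 12)|=8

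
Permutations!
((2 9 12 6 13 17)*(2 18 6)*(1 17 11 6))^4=(1 17 18)(2 9 12)(6 13 11)=[0, 17, 9, 3, 4, 5, 13, 7, 8, 12, 10, 6, 2, 11, 14, 15, 16, 18, 1]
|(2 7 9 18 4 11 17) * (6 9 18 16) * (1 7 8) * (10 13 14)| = |(1 7 18 4 11 17 2 8)(6 9 16)(10 13 14)| = 24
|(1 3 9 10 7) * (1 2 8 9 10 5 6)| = 9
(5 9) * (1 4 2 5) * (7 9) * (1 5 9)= [0, 4, 9, 3, 2, 7, 6, 1, 8, 5]= (1 4 2 9 5 7)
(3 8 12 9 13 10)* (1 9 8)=(1 9 13 10 3)(8 12)=[0, 9, 2, 1, 4, 5, 6, 7, 12, 13, 3, 11, 8, 10]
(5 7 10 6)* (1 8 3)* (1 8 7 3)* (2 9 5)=(1 7 10 6 2 9 5 3 8)=[0, 7, 9, 8, 4, 3, 2, 10, 1, 5, 6]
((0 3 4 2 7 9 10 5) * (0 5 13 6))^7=[13, 1, 3, 6, 0, 5, 10, 4, 8, 2, 7, 11, 12, 9]=(0 13 9 2 3 6 10 7 4)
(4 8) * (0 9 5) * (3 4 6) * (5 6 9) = (0 5)(3 4 8 9 6) = [5, 1, 2, 4, 8, 0, 3, 7, 9, 6]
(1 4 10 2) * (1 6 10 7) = (1 4 7)(2 6 10) = [0, 4, 6, 3, 7, 5, 10, 1, 8, 9, 2]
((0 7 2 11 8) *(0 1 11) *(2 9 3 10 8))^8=[2, 8, 11, 9, 4, 5, 6, 0, 10, 7, 3, 1]=(0 2 11 1 8 10 3 9 7)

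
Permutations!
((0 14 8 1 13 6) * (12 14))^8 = (0 12 14 8 1 13 6) = [12, 13, 2, 3, 4, 5, 0, 7, 1, 9, 10, 11, 14, 6, 8]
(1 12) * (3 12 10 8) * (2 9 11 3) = (1 10 8 2 9 11 3 12) = [0, 10, 9, 12, 4, 5, 6, 7, 2, 11, 8, 3, 1]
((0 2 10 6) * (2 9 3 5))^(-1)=(0 6 10 2 5 3 9)=[6, 1, 5, 9, 4, 3, 10, 7, 8, 0, 2]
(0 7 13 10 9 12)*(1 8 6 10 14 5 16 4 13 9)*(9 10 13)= [7, 8, 2, 3, 9, 16, 13, 10, 6, 12, 1, 11, 0, 14, 5, 15, 4]= (0 7 10 1 8 6 13 14 5 16 4 9 12)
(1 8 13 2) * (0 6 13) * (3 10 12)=(0 6 13 2 1 8)(3 10 12)=[6, 8, 1, 10, 4, 5, 13, 7, 0, 9, 12, 11, 3, 2]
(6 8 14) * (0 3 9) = (0 3 9)(6 8 14) = [3, 1, 2, 9, 4, 5, 8, 7, 14, 0, 10, 11, 12, 13, 6]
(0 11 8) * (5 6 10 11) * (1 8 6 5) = (0 1 8)(6 10 11) = [1, 8, 2, 3, 4, 5, 10, 7, 0, 9, 11, 6]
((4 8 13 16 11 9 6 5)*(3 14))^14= (4 6 11 13)(5 9 16 8)= [0, 1, 2, 3, 6, 9, 11, 7, 5, 16, 10, 13, 12, 4, 14, 15, 8]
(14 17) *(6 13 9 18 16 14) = (6 13 9 18 16 14 17) = [0, 1, 2, 3, 4, 5, 13, 7, 8, 18, 10, 11, 12, 9, 17, 15, 14, 6, 16]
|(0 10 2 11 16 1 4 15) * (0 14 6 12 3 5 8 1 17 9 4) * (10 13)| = 17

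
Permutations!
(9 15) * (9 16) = (9 15 16) = [0, 1, 2, 3, 4, 5, 6, 7, 8, 15, 10, 11, 12, 13, 14, 16, 9]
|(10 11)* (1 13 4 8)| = |(1 13 4 8)(10 11)| = 4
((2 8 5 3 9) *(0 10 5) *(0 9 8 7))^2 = (0 5 8 2)(3 9 7 10) = [5, 1, 0, 9, 4, 8, 6, 10, 2, 7, 3]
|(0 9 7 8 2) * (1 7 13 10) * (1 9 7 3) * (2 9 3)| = |(0 7 8 9 13 10 3 1 2)| = 9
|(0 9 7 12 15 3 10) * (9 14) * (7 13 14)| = |(0 7 12 15 3 10)(9 13 14)| = 6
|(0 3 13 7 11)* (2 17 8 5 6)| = |(0 3 13 7 11)(2 17 8 5 6)| = 5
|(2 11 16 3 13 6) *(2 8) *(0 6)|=|(0 6 8 2 11 16 3 13)|=8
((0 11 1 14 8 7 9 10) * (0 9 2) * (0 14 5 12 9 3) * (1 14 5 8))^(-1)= [3, 14, 7, 10, 4, 2, 6, 8, 1, 12, 9, 0, 5, 13, 11]= (0 3 10 9 12 5 2 7 8 1 14 11)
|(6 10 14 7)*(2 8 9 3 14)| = |(2 8 9 3 14 7 6 10)| = 8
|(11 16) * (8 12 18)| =|(8 12 18)(11 16)| =6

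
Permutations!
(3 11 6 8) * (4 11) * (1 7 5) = (1 7 5)(3 4 11 6 8) = [0, 7, 2, 4, 11, 1, 8, 5, 3, 9, 10, 6]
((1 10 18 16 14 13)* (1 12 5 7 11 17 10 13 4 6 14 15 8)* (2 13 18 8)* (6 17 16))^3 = (1 14 10 18 4 8 6 17)(2 5 16 13 7 15 12 11) = [0, 14, 5, 3, 8, 16, 17, 15, 6, 9, 18, 2, 11, 7, 10, 12, 13, 1, 4]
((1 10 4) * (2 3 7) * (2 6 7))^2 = (1 4 10) = [0, 4, 2, 3, 10, 5, 6, 7, 8, 9, 1]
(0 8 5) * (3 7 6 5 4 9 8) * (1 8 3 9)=[9, 8, 2, 7, 1, 0, 5, 6, 4, 3]=(0 9 3 7 6 5)(1 8 4)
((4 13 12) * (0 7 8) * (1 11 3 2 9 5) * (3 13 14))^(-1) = (0 8 7)(1 5 9 2 3 14 4 12 13 11) = [8, 5, 3, 14, 12, 9, 6, 0, 7, 2, 10, 1, 13, 11, 4]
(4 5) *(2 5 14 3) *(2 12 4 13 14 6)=[0, 1, 5, 12, 6, 13, 2, 7, 8, 9, 10, 11, 4, 14, 3]=(2 5 13 14 3 12 4 6)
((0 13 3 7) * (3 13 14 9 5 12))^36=[14, 1, 2, 7, 4, 12, 6, 0, 8, 5, 10, 11, 3, 13, 9]=(0 14 9 5 12 3 7)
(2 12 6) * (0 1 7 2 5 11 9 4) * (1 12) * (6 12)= (12)(0 6 5 11 9 4)(1 7 2)= [6, 7, 1, 3, 0, 11, 5, 2, 8, 4, 10, 9, 12]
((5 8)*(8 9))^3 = (9) = [0, 1, 2, 3, 4, 5, 6, 7, 8, 9]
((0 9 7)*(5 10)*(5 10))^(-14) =[9, 1, 2, 3, 4, 5, 6, 0, 8, 7, 10] =(10)(0 9 7)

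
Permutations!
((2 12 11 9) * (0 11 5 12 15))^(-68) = (0 9 15 11 2) = [9, 1, 0, 3, 4, 5, 6, 7, 8, 15, 10, 2, 12, 13, 14, 11]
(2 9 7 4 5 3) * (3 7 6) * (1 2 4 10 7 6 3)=(1 2 9 3 4 5 6)(7 10)=[0, 2, 9, 4, 5, 6, 1, 10, 8, 3, 7]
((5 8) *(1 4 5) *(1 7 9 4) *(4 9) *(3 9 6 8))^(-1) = (3 5 4 7 8 6 9) = [0, 1, 2, 5, 7, 4, 9, 8, 6, 3]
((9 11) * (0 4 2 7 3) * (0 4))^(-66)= (11)(2 3)(4 7)= [0, 1, 3, 2, 7, 5, 6, 4, 8, 9, 10, 11]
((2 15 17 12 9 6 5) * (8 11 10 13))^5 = (2 6 12 15 5 9 17)(8 11 10 13) = [0, 1, 6, 3, 4, 9, 12, 7, 11, 17, 13, 10, 15, 8, 14, 5, 16, 2]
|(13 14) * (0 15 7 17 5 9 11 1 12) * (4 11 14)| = 12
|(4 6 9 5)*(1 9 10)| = 6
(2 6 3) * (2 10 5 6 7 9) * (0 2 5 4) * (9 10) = (0 2 7 10 4)(3 9 5 6) = [2, 1, 7, 9, 0, 6, 3, 10, 8, 5, 4]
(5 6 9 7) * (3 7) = (3 7 5 6 9) = [0, 1, 2, 7, 4, 6, 9, 5, 8, 3]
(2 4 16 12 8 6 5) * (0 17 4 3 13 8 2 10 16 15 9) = [17, 1, 3, 13, 15, 10, 5, 7, 6, 0, 16, 11, 2, 8, 14, 9, 12, 4] = (0 17 4 15 9)(2 3 13 8 6 5 10 16 12)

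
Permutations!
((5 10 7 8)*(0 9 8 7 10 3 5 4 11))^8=(0 4 9 11 8)=[4, 1, 2, 3, 9, 5, 6, 7, 0, 11, 10, 8]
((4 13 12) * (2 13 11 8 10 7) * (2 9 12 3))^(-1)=(2 3 13)(4 12 9 7 10 8 11)=[0, 1, 3, 13, 12, 5, 6, 10, 11, 7, 8, 4, 9, 2]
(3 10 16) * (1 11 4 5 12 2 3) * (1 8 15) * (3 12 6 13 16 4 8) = (1 11 8 15)(2 12)(3 10 4 5 6 13 16) = [0, 11, 12, 10, 5, 6, 13, 7, 15, 9, 4, 8, 2, 16, 14, 1, 3]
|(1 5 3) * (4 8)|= |(1 5 3)(4 8)|= 6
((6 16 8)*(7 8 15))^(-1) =(6 8 7 15 16) =[0, 1, 2, 3, 4, 5, 8, 15, 7, 9, 10, 11, 12, 13, 14, 16, 6]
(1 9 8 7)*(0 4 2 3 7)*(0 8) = (0 4 2 3 7 1 9) = [4, 9, 3, 7, 2, 5, 6, 1, 8, 0]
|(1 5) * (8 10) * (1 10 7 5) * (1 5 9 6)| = |(1 5 10 8 7 9 6)| = 7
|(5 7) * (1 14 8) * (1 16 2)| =10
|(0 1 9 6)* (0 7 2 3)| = 7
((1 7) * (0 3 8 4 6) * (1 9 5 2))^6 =(0 3 8 4 6)(1 7 9 5 2) =[3, 7, 1, 8, 6, 2, 0, 9, 4, 5]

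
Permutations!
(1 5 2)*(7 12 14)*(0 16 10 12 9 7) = (0 16 10 12 14)(1 5 2)(7 9) = [16, 5, 1, 3, 4, 2, 6, 9, 8, 7, 12, 11, 14, 13, 0, 15, 10]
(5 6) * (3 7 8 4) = [0, 1, 2, 7, 3, 6, 5, 8, 4] = (3 7 8 4)(5 6)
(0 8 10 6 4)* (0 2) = (0 8 10 6 4 2) = [8, 1, 0, 3, 2, 5, 4, 7, 10, 9, 6]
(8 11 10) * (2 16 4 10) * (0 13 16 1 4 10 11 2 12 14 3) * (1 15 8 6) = [13, 4, 15, 0, 11, 5, 1, 7, 2, 9, 6, 12, 14, 16, 3, 8, 10] = (0 13 16 10 6 1 4 11 12 14 3)(2 15 8)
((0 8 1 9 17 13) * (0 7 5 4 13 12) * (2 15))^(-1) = (0 12 17 9 1 8)(2 15)(4 5 7 13) = [12, 8, 15, 3, 5, 7, 6, 13, 0, 1, 10, 11, 17, 4, 14, 2, 16, 9]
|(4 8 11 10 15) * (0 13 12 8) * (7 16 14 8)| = 11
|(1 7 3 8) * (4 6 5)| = |(1 7 3 8)(4 6 5)| = 12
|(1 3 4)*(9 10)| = |(1 3 4)(9 10)| = 6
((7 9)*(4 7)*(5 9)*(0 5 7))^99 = [4, 1, 2, 3, 9, 0, 6, 7, 8, 5] = (0 4 9 5)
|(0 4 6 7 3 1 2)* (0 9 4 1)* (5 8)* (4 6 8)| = 21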